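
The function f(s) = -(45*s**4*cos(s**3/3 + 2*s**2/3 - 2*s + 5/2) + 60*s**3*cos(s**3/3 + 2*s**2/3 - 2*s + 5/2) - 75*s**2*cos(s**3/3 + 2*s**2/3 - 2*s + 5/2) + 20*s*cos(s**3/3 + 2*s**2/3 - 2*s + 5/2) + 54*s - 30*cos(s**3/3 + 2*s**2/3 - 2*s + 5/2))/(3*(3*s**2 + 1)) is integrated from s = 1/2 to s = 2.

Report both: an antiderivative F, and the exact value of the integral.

A candidate is checked by its d/ds: the result must match f(s).
F(s) = -3*log(s**2 + 1/3) - 5*sin(s**3/3 + 2*s**2/3 - 2*s + 5/2) is an antiderivative of f.
Check: d/ds[-3*log(s**2 + 1/3) - 5*sin(s**3/3 + 2*s**2/3 - 2*s + 5/2)] = (-45*s**4*cos(s**3/3 + 2*s**2/3 - 2*s + 5/2) - 60*s**3*cos(s**3/3 + 2*s**2/3 - 2*s + 5/2) + 75*s**2*cos(s**3/3 + 2*s**2/3 - 2*s + 5/2) - 20*s*cos(s**3/3 + 2*s**2/3 - 2*s + 5/2) - 54*s + 30*cos(s**3/3 + 2*s**2/3 - 2*s + 5/2))/(9*s**2 + 3), which equals f(s).
F(2) = -3*log(13/3) - 5*sin(23/6); F(1/2) = -5*sin(41/24) - 3*log(7/12).
Integral = F(2) - F(1/2) = -3*log(13/3) + 3*log(7/12) - 5*sin(23/6) + 5*sin(41/24).

Antiderivative: F(s) = -3*log(s**2 + 1/3) - 5*sin(s**3/3 + 2*s**2/3 - 2*s + 5/2); value = -3*log(13/3) + 3*log(7/12) - 5*sin(23/6) + 5*sin(41/24)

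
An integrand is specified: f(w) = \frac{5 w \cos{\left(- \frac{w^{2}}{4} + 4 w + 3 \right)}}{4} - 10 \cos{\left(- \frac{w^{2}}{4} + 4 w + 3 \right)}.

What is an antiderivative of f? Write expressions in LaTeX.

An antiderivative is F(w) = - \frac{5 \sin{\left(- \frac{w^{2}}{4} + 4 w + 3 \right)}}{2}.

The substitution u = - \frac{w^{2}}{4} + 4 w + 3 works: f is exactly (dF/du)*(du/dw) for that inner function.
Check: d/dw[- \frac{5 \sin{\left(- \frac{w^{2}}{4} + 4 w + 3 \right)}}{2}] = \frac{5 w \cos{\left(- \frac{w^{2}}{4} + 4 w + 3 \right)}}{4} - 10 \cos{\left(- \frac{w^{2}}{4} + 4 w + 3 \right)} = f(w).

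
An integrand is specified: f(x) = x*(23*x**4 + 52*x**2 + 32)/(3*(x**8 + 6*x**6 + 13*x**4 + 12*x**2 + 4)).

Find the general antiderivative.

F(x) = (-23*x**2 - 26)/(6*(x**2 + 1)*(x**2 + 2)) + C

An antiderivative F(x) passes only if d/dx[F] lands on f(x) exactly.
Check: d/dx[(-23*x**2 - 26)/(6*(x**2 + 1)*(x**2 + 2))] = (23*x**5 + 52*x**3 + 32*x)/(3*x**8 + 18*x**6 + 39*x**4 + 36*x**2 + 12), which equals f(x).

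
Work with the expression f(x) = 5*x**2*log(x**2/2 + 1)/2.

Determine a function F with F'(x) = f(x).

An antiderivative is F(x) = 5*(3*x**3*log(x**2/2 + 1) - 2*x**3 + 12*x - 12*sqrt(2)*atan(sqrt(2)*x/2))/18.

An antiderivative F(x) passes only if d/dx[F] lands on f(x) exactly.
Check: d/dx[5*(3*x**3*log(x**2/2 + 1) - 2*x**3 + 12*x - 12*sqrt(2)*atan(sqrt(2)*x/2))/18] = 5*x**2*log(x**2/2 + 1)/2 = f(x).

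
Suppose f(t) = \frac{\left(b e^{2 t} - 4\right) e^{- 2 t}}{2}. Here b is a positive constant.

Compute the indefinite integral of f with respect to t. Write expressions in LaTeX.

F(t) = \frac{\left(b t e^{2 t} + 2\right) e^{- 2 t}}{2} + C

Whatever form F(t) takes, F'(t) = f(t) is non-negotiable.
Check: d/dt[\frac{\left(b t e^{2 t} + 2\right) e^{- 2 t}}{2}] = \frac{\left(b e^{2 t} - 4\right) e^{- 2 t}}{2} = f(t).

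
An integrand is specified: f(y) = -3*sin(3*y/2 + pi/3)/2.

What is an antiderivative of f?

An antiderivative F(y) passes only if d/dy[F] lands on f(y) exactly.
Check: d/dy[cos(3*y/2 + pi/3)] = -3*sin(3*y/2 + pi/3)/2 = f(y).

An antiderivative is F(y) = cos(3*y/2 + pi/3).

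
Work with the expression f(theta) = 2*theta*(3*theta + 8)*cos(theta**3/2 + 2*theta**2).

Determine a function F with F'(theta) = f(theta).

f matches the chain-rule pattern g'(h)*h' with inner function h(theta) = theta**3/2 + 2*theta**2; substituting u = h(theta) collapses the integral.
Check: d/dtheta[4*sin(theta**3/2 + 2*theta**2)] = 6*theta**2*cos(theta**3/2 + 2*theta**2) + 16*theta*cos(theta**3/2 + 2*theta**2), which equals f(theta).

An antiderivative is F(theta) = 4*sin(theta**3/2 + 2*theta**2).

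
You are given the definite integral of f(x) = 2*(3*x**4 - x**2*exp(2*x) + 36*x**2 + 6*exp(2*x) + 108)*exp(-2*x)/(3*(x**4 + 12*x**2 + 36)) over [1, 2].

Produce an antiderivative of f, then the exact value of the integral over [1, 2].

Any candidate F(x) must reproduce f(x) exactly when differentiated.
F(x) = 2*x/(3*x**2 + 18) - exp(-2*x) is an antiderivative of f.
Check: d/dx[2*x/(3*x**2 + 18) - exp(-2*x)] = (6*x**4 - 2*x**2*exp(2*x) + 72*x**2 + 12*exp(2*x) + 216)/(3*x**4*exp(2*x) + 36*x**2*exp(2*x) + 108*exp(2*x)), which equals f(x).
F(2) = 2/15 - exp(-4); F(1) = 2/21 - exp(-2).
Integral = F(2) - F(1) = -exp(-4) + 4/105 + exp(-2).

Antiderivative: F(x) = 2*x/(3*x**2 + 18) - exp(-2*x); value = -exp(-4) + 4/105 + exp(-2)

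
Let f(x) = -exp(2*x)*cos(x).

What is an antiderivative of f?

An antiderivative is F(x) = -exp(2*x)*sin(x)/5 - 2*exp(2*x)*cos(x)/5.

An antiderivative F(x) passes only if d/dx[F] lands on f(x) exactly.
Check: d/dx[-exp(2*x)*sin(x)/5 - 2*exp(2*x)*cos(x)/5] = -exp(2*x)*cos(x) = f(x).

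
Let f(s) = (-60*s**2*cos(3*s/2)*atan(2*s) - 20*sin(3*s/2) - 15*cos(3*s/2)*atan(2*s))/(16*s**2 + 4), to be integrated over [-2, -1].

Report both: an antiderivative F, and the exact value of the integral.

Recognize the product-rule pattern: f = u'v + uv' with u = -5*atan(2*s)/2, v = sin(3*s/2), so integration by parts undoes it.
F(s) = -5*sin(3*s/2)*atan(2*s)/2 is an antiderivative of f.
Check: d/ds[-5*sin(3*s/2)*atan(2*s)/2] = (-60*s**2*cos(3*s/2)*atan(2*s) - 20*sin(3*s/2) - 15*cos(3*s/2)*atan(2*s))/(16*s**2 + 4) = f(s).
F(-1) = -5*sin(3/2)*atan(2)/2; F(-2) = -5*sin(3)*atan(4)/2.
Integral = F(-1) - F(-2) = -5*sin(3/2)*atan(2)/2 + 5*sin(3)*atan(4)/2.

Antiderivative: F(s) = -5*sin(3*s/2)*atan(2*s)/2; value = -5*sin(3/2)*atan(2)/2 + 5*sin(3)*atan(4)/2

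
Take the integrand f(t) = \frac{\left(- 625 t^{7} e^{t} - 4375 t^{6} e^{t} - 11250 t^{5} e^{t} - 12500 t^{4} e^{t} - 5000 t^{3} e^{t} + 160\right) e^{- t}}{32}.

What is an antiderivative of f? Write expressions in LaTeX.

Since d/dt undoes antidifferentiation here, F'(t) = f(t) is required of F(t).
Check: d/dt[- \frac{625 t^{8}}{256} - \frac{625 t^{7}}{32} - \frac{1875 t^{6}}{32} - \frac{625 t^{5}}{8} - \frac{625 t^{4}}{16} - 5 e^{- t}] = \frac{\left(- 625 t^{7} e^{t} - 4375 t^{6} e^{t} - 11250 t^{5} e^{t} - 12500 t^{4} e^{t} - 5000 t^{3} e^{t} + 160\right) e^{- t}}{32} = f(t).

An antiderivative is F(t) = - \frac{625 t^{8}}{256} - \frac{625 t^{7}}{32} - \frac{1875 t^{6}}{32} - \frac{625 t^{5}}{8} - \frac{625 t^{4}}{16} - 5 e^{- t}.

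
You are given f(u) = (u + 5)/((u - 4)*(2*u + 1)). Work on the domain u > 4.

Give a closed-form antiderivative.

An antiderivative is F(u) = log(u - 4) - log(u + 1/2)/2.

The denominator factors as (u - 4)*(2*u + 1); partial fractions split f into directly integrable pieces: -1/(2*u + 1) + 1/(u - 4).
Check: d/du[log(u - 4) - log(u + 1/2)/2] = (u + 5)/(2*u**2 - 7*u - 4), which equals f(u).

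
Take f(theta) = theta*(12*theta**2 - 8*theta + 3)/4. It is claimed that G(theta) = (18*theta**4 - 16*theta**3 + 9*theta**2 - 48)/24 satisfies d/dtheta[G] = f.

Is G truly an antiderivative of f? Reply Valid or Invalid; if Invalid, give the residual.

Valid: G'(theta) = f(theta).

d/dtheta[G] = 3*theta**3 - 2*theta**2 + 3*theta/4
This equals f(theta) exactly, so the claim holds.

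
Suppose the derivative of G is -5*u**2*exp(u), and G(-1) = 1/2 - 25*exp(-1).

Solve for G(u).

G(u) = -(10*u**2*exp(u) - 20*u*exp(u) + 20*exp(u) - 1)/2

G'(u) has the shape v'r + vr' for v = -5*u**2 + 10*u - 10 and r = exp(u) — it is the derivative of the product v*r.
A general antiderivative is (-5*u**2 + 10*u - 10)*exp(u) + C.
The condition gives C = 1/2 - 25*exp(-1) - (-25*exp(-1)) = 1/2.
So G(u) = -(10*u**2*exp(u) - 20*u*exp(u) + 20*exp(u) - 1)/2.
Check: d/du[-(10*u**2*exp(u) - 20*u*exp(u) + 20*exp(u) - 1)/2] = -5*u**2*exp(u) = G'(u).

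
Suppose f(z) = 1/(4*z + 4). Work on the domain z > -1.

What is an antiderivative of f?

An antiderivative is F(z) = log(z + 1)/4.

Since d/dz undoes antidifferentiation here, F'(z) = f(z) is required of F(z).
Check: d/dz[log(z + 1)/4] = 1/(4*z + 4) = f(z).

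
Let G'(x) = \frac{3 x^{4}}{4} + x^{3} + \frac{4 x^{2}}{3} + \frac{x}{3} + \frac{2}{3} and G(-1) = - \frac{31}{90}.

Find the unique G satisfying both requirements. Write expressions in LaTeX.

The integrand splits into summands that can be handled one at a time.
A general antiderivative is \frac{3 x^{5}}{20} + \frac{x^{4}}{4} + \frac{4 x^{3}}{9} + \frac{x^{2}}{6} + \frac{2 x}{3} + C.
The condition gives C = - \frac{31}{90} - (- \frac{38}{45}) = \frac{1}{2}.
So G(x) = \frac{3 x^{5}}{20} + \frac{x^{4}}{4} + \frac{4 x^{3}}{9} + \frac{x^{2}}{6} + \frac{2 x}{3} + \frac{1}{2}.
Check: d/dx[\frac{3 x^{5}}{20} + \frac{x^{4}}{4} + \frac{4 x^{3}}{9} + \frac{x^{2}}{6} + \frac{2 x}{3} + \frac{1}{2}] = \frac{3 x^{4}}{4} + x^{3} + \frac{4 x^{2}}{3} + \frac{x}{3} + \frac{2}{3} = G'(x).

G(x) = \frac{3 x^{5}}{20} + \frac{x^{4}}{4} + \frac{4 x^{3}}{9} + \frac{x^{2}}{6} + \frac{2 x}{3} + \frac{1}{2}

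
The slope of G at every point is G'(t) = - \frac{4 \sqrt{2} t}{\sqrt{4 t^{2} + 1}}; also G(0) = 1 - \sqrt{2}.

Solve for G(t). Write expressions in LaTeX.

G(t) = - \sqrt{2} \sqrt{4 t^{2} + 1} + 1

G'(t) matches the chain-rule pattern g'(h)*h' with inner function h(t) = 2 t^{2} + \frac{1}{2}; substituting u = h(t) collapses the integral.
A general antiderivative is - 2 \sqrt{2 t^{2} + \frac{1}{2}} + C.
The condition gives C = 1 - \sqrt{2} - (- \sqrt{2}) = 1.
So G(t) = - \sqrt{2} \sqrt{4 t^{2} + 1} + 1.
Check: d/dt[- \sqrt{2} \sqrt{4 t^{2} + 1} + 1] = - \frac{4 \sqrt{2} t}{\sqrt{4 t^{2} + 1}} = G'(t).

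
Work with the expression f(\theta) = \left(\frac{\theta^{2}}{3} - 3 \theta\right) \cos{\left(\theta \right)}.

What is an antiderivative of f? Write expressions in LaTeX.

Whatever form F(\theta) takes, F'(\theta) = f(\theta) is non-negotiable.
Check: d/d\theta[\frac{\theta^{2} \sin{\left(\theta \right)}}{3} - 3 \theta \sin{\left(\theta \right)} + \frac{2 \theta \cos{\left(\theta \right)}}{3} - \frac{2 \sin{\left(\theta \right)}}{3} - 3 \cos{\left(\theta \right)}] = \frac{\theta^{2} \cos{\left(\theta \right)}}{3} - 3 \theta \cos{\left(\theta \right)}, which equals f(\theta).

An antiderivative is F(\theta) = \frac{\theta^{2} \sin{\left(\theta \right)}}{3} - 3 \theta \sin{\left(\theta \right)} + \frac{2 \theta \cos{\left(\theta \right)}}{3} - \frac{2 \sin{\left(\theta \right)}}{3} - 3 \cos{\left(\theta \right)}.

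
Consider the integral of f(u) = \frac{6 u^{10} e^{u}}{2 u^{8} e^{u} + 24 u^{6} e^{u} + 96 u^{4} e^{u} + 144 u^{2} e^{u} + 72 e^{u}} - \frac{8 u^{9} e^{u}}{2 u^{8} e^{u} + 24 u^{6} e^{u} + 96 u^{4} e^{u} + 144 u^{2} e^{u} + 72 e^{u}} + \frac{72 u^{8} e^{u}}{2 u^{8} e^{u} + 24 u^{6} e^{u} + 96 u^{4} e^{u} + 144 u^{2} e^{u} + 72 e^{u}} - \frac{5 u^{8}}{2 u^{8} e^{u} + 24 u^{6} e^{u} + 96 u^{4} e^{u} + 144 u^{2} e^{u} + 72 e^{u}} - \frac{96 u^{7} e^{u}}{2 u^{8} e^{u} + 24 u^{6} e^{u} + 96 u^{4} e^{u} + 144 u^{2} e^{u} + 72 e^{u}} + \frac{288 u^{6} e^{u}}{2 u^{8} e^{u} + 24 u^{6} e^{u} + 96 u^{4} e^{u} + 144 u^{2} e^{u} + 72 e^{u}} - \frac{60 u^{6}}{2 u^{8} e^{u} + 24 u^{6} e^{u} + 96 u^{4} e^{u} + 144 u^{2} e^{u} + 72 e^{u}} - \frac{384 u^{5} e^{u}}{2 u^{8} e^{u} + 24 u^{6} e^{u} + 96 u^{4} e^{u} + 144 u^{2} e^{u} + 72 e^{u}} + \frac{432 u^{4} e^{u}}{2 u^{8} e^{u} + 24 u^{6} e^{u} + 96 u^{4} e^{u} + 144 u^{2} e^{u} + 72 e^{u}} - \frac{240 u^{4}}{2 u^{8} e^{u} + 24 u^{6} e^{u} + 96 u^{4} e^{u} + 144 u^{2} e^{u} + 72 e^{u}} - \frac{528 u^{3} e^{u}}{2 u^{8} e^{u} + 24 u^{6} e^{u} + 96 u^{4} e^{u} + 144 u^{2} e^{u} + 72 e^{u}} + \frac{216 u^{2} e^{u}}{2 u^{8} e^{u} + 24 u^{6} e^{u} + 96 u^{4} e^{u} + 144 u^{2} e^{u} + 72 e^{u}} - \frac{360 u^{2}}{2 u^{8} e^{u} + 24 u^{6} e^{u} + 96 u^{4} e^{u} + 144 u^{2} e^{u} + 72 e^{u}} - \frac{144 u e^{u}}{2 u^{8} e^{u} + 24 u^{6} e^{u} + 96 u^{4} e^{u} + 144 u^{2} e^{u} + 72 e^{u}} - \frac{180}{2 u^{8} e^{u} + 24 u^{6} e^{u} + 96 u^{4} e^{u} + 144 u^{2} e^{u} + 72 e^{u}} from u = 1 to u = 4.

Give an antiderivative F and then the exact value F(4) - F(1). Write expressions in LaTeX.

The integrand splits into summands that can be handled one at a time.
F(u) = u^{3} - 2 u^{2} + \frac{5 e^{- u}}{2} - \frac{2}{\frac{u^{4}}{3} + 2 u^{2} + 2} is an antiderivative of f.
Check: d/du[u^{3} - 2 u^{2} + \frac{5 e^{- u}}{2} - \frac{2}{\frac{u^{4}}{3} + 2 u^{2} + 2}] = \frac{6 u^{10} e^{u} - 8 u^{9} e^{u} + 72 u^{8} e^{u} - 5 u^{8} - 96 u^{7} e^{u} + 288 u^{6} e^{u} - 60 u^{6} - 384 u^{5} e^{u} + 432 u^{4} e^{u} - 240 u^{4} - 528 u^{3} e^{u} + 216 u^{2} e^{u} - 360 u^{2} - 144 u e^{u} - 180}{2 u^{8} e^{u} + 24 u^{6} e^{u} + 96 u^{4} e^{u} + 144 u^{2} e^{u} + 72 e^{u}}, which equals f(u).
F(4) = \frac{5}{2 e^{4}} + \frac{5725}{179}; F(1) = - \frac{19}{13} + \frac{5}{2 e}.
Integral = F(4) - F(1) = - \frac{5}{2 e} + \frac{5}{2 e^{4}} + \frac{77826}{2327}.

Antiderivative: F(u) = u^{3} - 2 u^{2} + \frac{5 e^{- u}}{2} - \frac{2}{\frac{u^{4}}{3} + 2 u^{2} + 2}; value = - \frac{5}{2 e} + \frac{5}{2 e^{4}} + \frac{77826}{2327}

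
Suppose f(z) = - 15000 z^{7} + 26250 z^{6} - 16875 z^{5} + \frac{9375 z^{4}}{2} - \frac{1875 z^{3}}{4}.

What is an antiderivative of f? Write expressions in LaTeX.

The substitution u = - 5 z^{2} + \frac{5 z}{2} works: f is exactly (dF/du)*(du/dz) for that inner function.
Check: d/dz[- 1875 z^{8} + 3750 z^{7} - \frac{5625 z^{6}}{2} + \frac{1875 z^{5}}{2} - \frac{1875 z^{4}}{16}] = - 15000 z^{7} + 26250 z^{6} - 16875 z^{5} + \frac{9375 z^{4}}{2} - \frac{1875 z^{3}}{4} = f(z).

An antiderivative is F(z) = - 1875 z^{8} + 3750 z^{7} - \frac{5625 z^{6}}{2} + \frac{1875 z^{5}}{2} - \frac{1875 z^{4}}{16}.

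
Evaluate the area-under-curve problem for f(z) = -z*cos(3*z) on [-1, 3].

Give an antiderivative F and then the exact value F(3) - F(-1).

Any candidate F(z) must reproduce f(z) exactly when differentiated.
F(z) = -z*sin(3*z)/3 - cos(3*z)/9 is an antiderivative of f.
Check: d/dz[-z*sin(3*z)/3 - cos(3*z)/9] = -z*cos(3*z) = f(z).
F(3) = -sin(9) - cos(9)/9; F(-1) = -sin(3)/3 - cos(3)/9.
Integral = F(3) - F(-1) = -sin(9) + cos(3)/9 + sin(3)/3 - cos(9)/9.

Antiderivative: F(z) = -z*sin(3*z)/3 - cos(3*z)/9; value = -sin(9) + cos(3)/9 + sin(3)/3 - cos(9)/9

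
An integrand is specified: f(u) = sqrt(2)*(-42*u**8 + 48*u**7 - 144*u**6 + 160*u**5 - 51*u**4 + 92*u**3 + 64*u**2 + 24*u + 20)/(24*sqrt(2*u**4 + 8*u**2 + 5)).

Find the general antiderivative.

f has the shape v'r + vr' for v = -sqrt(u**4 + 4*u**2 + 5/2)/3 and r = 3*u**5/4 - u**4 - u - 3/4 — it is the derivative of the product v*r.
Check: d/du[-u**5*sqrt(u**4 + 4*u**2 + 5/2)/4 + u**4*sqrt(u**4 + 4*u**2 + 5/2)/3 + u*sqrt(u**4 + 4*u**2 + 5/2)/3 + sqrt(u**4 + 4*u**2 + 5/2)/4] = sqrt(2)*(-42*u**8 + 48*u**7 - 144*u**6 + 160*u**5 - 51*u**4 + 92*u**3 + 64*u**2 + 24*u + 20)/(24*sqrt(2*u**4 + 8*u**2 + 5)) = f(u).

F(u) = -u**5*sqrt(u**4 + 4*u**2 + 5/2)/4 + u**4*sqrt(u**4 + 4*u**2 + 5/2)/3 + u*sqrt(u**4 + 4*u**2 + 5/2)/3 + sqrt(u**4 + 4*u**2 + 5/2)/4 + C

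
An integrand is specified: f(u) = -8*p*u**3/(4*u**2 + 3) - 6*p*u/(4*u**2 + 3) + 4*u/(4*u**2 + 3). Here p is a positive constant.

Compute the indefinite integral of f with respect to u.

F(u) = -(2*p*u**2 - log(4*u**2 + 3))/2 + C

The integrand splits into summands that can be handled one at a time.
Check: d/du[-(2*p*u**2 - log(4*u**2 + 3))/2] = (-8*p*u**3 - 6*p*u + 4*u)/(4*u**2 + 3), which equals f(u).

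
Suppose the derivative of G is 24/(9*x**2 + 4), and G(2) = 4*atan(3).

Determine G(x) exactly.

G(x) = 4*atan(3*x/2)

For G(x) to be correct, d/dx[G] must agree with the stated G'(x) identically.
A general antiderivative is 4*atan(3*x/2) + C.
The condition gives C = 4*atan(3) - (4*atan(3)) = 0.
So G(x) = 4*atan(3*x/2).
Check: d/dx[4*atan(3*x/2)] = 24/(9*x**2 + 4) = G'(x).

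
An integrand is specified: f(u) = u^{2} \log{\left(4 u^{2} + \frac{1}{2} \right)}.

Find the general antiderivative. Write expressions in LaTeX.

F(u) = \frac{u^{3} \log{\left(4 u^{2} + \frac{1}{2} \right)}}{3} - \frac{2 u^{3}}{9} + \frac{u}{12} - \frac{\sqrt{2} \operatorname{atan}{\left(2 \sqrt{2} u \right)}}{48} + C

A candidate is checked by its d/du: the result must match f(u).
Check: d/du[\frac{u^{3} \log{\left(4 u^{2} + \frac{1}{2} \right)}}{3} - \frac{2 u^{3}}{9} + \frac{u}{12} - \frac{\sqrt{2} \operatorname{atan}{\left(2 \sqrt{2} u \right)}}{48}] = u^{2} \log{\left(4 u^{2} + \frac{1}{2} \right)} = f(u).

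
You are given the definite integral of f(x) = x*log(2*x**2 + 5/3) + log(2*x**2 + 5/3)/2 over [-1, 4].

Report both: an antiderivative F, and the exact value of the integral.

Integrate term by term and add the pieces.
F(x) = (-6*x**2 + 6*x*(x + 1)*log(2*x**2 + 5/3) - 12*x + 5*log(x**2 + 5/6) + 2*sqrt(30)*atan(sqrt(30)*x/5))/12 is an antiderivative of f.
Check: d/dx[(-6*x**2 + 6*x*(x + 1)*log(2*x**2 + 5/3) - 12*x + 5*log(x**2 + 5/6) + 2*sqrt(30)*atan(sqrt(30)*x/5))/12] = x*log(2*x**2 + 5/3) + log(2*x**2 + 5/3)/2 = f(x).
F(4) = -12 + 5*log(101/6)/12 + sqrt(30)*atan(4*sqrt(30)/5)/6 + 10*log(101/3); F(-1) = -sqrt(30)*atan(sqrt(30)/5)/6 + 5*log(11/6)/12 + 1/2.
Integral = F(4) - F(-1) = -25/2 - 5*log(11/6)/12 + sqrt(30)*atan(sqrt(30)/5)/6 + 5*log(101/6)/12 + sqrt(30)*atan(4*sqrt(30)/5)/6 + 10*log(101/3).

Antiderivative: F(x) = (-6*x**2 + 6*x*(x + 1)*log(2*x**2 + 5/3) - 12*x + 5*log(x**2 + 5/6) + 2*sqrt(30)*atan(sqrt(30)*x/5))/12; value = -25/2 - 5*log(11/6)/12 + sqrt(30)*atan(sqrt(30)/5)/6 + 5*log(101/6)/12 + sqrt(30)*atan(4*sqrt(30)/5)/6 + 10*log(101/3)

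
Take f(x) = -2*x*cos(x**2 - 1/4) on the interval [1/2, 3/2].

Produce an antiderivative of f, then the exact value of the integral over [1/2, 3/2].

Antiderivative: F(x) = -sin(x**2 - 1/4); value = -sin(2)

The substitution u = x**2 - 1/4 works: f is exactly (dF/du)*(du/dx) for that inner function.
F(x) = -sin(x**2 - 1/4) is an antiderivative of f.
Check: d/dx[-sin(x**2 - 1/4)] = -2*x*cos(x**2 - 1/4) = f(x).
F(3/2) = -sin(2); F(1/2) = 0.
Integral = F(3/2) - F(1/2) = -sin(2).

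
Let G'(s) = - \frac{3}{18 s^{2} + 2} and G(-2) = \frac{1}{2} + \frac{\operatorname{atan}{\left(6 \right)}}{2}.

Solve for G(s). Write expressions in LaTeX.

Check a candidate G(s) by differentiating: d/ds[G] must match the given G'(s).
A general antiderivative is - \frac{\operatorname{atan}{\left(3 s \right)}}{2} + C.
The condition gives C = \frac{1}{2} + \frac{\operatorname{atan}{\left(6 \right)}}{2} - (\frac{\operatorname{atan}{\left(6 \right)}}{2}) = \frac{1}{2}.
So G(s) = - \frac{\operatorname{atan}{\left(3 s \right)} - 1}{2}.
Check: d/ds[- \frac{\operatorname{atan}{\left(3 s \right)} - 1}{2}] = - \frac{3}{18 s^{2} + 2} = G'(s).

G(s) = - \frac{\operatorname{atan}{\left(3 s \right)} - 1}{2}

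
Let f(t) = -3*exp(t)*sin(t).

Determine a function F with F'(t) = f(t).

Recover f(t) by differentiating a candidate F(t); any mismatch rules it out.
Check: d/dt[3*(-sin(t) + cos(t))*exp(t)/2] = -3*exp(t)*sin(t) = f(t).

An antiderivative is F(t) = 3*(-sin(t) + cos(t))*exp(t)/2.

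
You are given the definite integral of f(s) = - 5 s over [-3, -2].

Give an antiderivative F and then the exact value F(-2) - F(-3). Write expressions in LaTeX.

Antiderivative: F(s) = \frac{- 5 s^{2} - 4}{2}; value = \frac{25}{2}

Check any antiderivative F(s) by computing F'(s) and comparing it with f(s).
F(s) = \frac{- 5 s^{2} - 4}{2} is an antiderivative of f.
Check: d/ds[\frac{- 5 s^{2} - 4}{2}] = - 5 s = f(s).
F(-2) = -12; F(-3) = - \frac{49}{2}.
Integral = F(-2) - F(-3) = \frac{25}{2}.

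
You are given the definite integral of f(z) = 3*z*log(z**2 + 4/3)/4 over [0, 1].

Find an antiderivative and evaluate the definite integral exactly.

Whatever form F(z) takes, F'(z) = f(z) is non-negotiable.
F(z) = (3*z**2*log(z**2 + 4/3) - 3*z**2 + 4*log(3*z**2 + 4))/8 is an antiderivative of f.
Check: d/dz[(3*z**2*log(z**2 + 4/3) - 3*z**2 + 4*log(3*z**2 + 4))/8] = 3*z*log(z**2 + 4/3)/4 = f(z).
F(1) = -3/8 + 3*log(7/3)/8 + log(7)/2; F(0) = log(4)/2.
Integral = F(1) - F(0) = -log(4)/2 - 3/8 + 3*log(7/3)/8 + log(7)/2.

Antiderivative: F(z) = (3*z**2*log(z**2 + 4/3) - 3*z**2 + 4*log(3*z**2 + 4))/8; value = -log(4)/2 - 3/8 + 3*log(7/3)/8 + log(7)/2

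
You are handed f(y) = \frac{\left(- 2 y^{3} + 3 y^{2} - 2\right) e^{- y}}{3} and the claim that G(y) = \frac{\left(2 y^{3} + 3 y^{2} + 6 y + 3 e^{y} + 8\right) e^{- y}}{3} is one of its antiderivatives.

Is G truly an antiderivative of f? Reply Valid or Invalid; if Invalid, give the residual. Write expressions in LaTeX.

Valid: G'(y) = f(y).

d/dy[G] = \frac{\left(- 2 y^{3} + 3 y^{2} - 2\right) e^{- y}}{3}
This equals f(y) exactly, so the claim holds.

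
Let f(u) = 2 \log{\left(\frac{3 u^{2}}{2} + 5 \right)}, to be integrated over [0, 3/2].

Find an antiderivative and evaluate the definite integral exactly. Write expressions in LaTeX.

Antiderivative: F(u) = \frac{2 \left(3 u \log{\left(\frac{3 u^{2}}{2} + 5 \right)} - 6 u + 2 \sqrt{30} \operatorname{atan}{\left(\frac{\sqrt{30} u}{10} \right)}\right)}{3}; value = -6 + \frac{4 \sqrt{30} \operatorname{atan}{\left(\frac{3 \sqrt{30}}{20} \right)}}{3} + 3 \log{\left(\frac{67}{8} \right)}

For F(u) to be correct the identity F'(u) - f(u) = 0 must hold.
F(u) = \frac{2 \left(3 u \log{\left(\frac{3 u^{2}}{2} + 5 \right)} - 6 u + 2 \sqrt{30} \operatorname{atan}{\left(\frac{\sqrt{30} u}{10} \right)}\right)}{3} is an antiderivative of f.
Check: d/du[\frac{2 \left(3 u \log{\left(\frac{3 u^{2}}{2} + 5 \right)} - 6 u + 2 \sqrt{30} \operatorname{atan}{\left(\frac{\sqrt{30} u}{10} \right)}\right)}{3}] = 2 \log{\left(\frac{3 u^{2}}{2} + 5 \right)} = f(u).
F(3/2) = -6 + \frac{4 \sqrt{30} \operatorname{atan}{\left(\frac{3 \sqrt{30}}{20} \right)}}{3} + 3 \log{\left(\frac{67}{8} \right)}; F(0) = 0.
Integral = F(3/2) - F(0) = -6 + \frac{4 \sqrt{30} \operatorname{atan}{\left(\frac{3 \sqrt{30}}{20} \right)}}{3} + 3 \log{\left(\frac{67}{8} \right)}.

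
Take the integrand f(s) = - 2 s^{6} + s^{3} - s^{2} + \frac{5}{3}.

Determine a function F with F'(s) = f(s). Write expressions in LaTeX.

An antiderivative is F(s) = - \frac{2 s^{7}}{7} + \frac{s^{4}}{4} - \frac{s^{3}}{3} + \frac{5 s}{3}.

Integrate term by term and add the pieces.
Check: d/ds[- \frac{2 s^{7}}{7} + \frac{s^{4}}{4} - \frac{s^{3}}{3} + \frac{5 s}{3}] = - 2 s^{6} + s^{3} - s^{2} + \frac{5}{3} = f(s).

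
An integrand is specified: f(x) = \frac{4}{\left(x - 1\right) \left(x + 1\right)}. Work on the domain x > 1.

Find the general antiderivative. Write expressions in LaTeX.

F(x) = 2 \log{\left(x - 1 \right)} - 2 \log{\left(x + 1 \right)} + C

Factor the denominator (\left(x - 1\right) \left(x + 1\right)) and decompose: f = - \frac{2}{x + 1} + \frac{2}{x - 1}; each piece integrates to a log, atan, or power term.
Check: d/dx[2 \log{\left(x - 1 \right)} - 2 \log{\left(x + 1 \right)}] = \frac{4}{x^{2} - 1}, which equals f(x).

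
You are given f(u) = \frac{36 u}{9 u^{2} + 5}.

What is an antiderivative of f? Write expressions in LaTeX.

An antiderivative is F(u) = 2 \log{\left(3 u^{2} + \frac{5}{3} \right)}.

The substitution w = 3 u^{2} + \frac{5}{3} works: f is exactly (dF/dw)*(dw/du) for that inner function.
Check: d/du[2 \log{\left(3 u^{2} + \frac{5}{3} \right)}] = \frac{36 u}{9 u^{2} + 5} = f(u).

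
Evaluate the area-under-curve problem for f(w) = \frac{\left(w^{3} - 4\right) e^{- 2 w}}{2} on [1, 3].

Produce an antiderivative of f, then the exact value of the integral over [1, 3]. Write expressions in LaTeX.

Antiderivative: F(w) = \frac{\left(- 4 w^{3} - 6 w^{2} - 6 w + 13\right) e^{- 2 w}}{16}; value = - \frac{167}{16 e^{6}} + \frac{3}{16 e^{2}}

f has the shape u'v + uv' for u = - \frac{w^{3}}{4} - \frac{3 w^{2}}{8} - \frac{3 w}{8} + \frac{13}{16} and v = e^{- 2 w} — it is the derivative of the product u*v.
F(w) = \frac{\left(- 4 w^{3} - 6 w^{2} - 6 w + 13\right) e^{- 2 w}}{16} is an antiderivative of f.
Check: d/dw[\frac{\left(- 4 w^{3} - 6 w^{2} - 6 w + 13\right) e^{- 2 w}}{16}] = \frac{\left(w^{3} - 4\right) e^{- 2 w}}{2} = f(w).
F(3) = - \frac{167}{16 e^{6}}; F(1) = - \frac{3}{16 e^{2}}.
Integral = F(3) - F(1) = - \frac{167}{16 e^{6}} + \frac{3}{16 e^{2}}.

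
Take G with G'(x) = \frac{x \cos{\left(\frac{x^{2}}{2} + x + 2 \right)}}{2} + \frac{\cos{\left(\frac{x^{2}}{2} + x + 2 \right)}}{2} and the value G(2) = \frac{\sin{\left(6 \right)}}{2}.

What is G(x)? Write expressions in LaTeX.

G'(x) matches the chain-rule pattern g'(h)*h' with inner function h(x) = \frac{x^{2}}{2} + x + 2; substituting u = h(x) collapses the integral.
A general antiderivative is \frac{\sin{\left(\frac{x^{2}}{2} + x + 2 \right)}}{2} + C.
The condition gives C = \frac{\sin{\left(6 \right)}}{2} - (\frac{\sin{\left(6 \right)}}{2}) = 0.
So G(x) = \frac{\sin{\left(\frac{x^{2}}{2} + x + 2 \right)}}{2}.
Check: d/dx[\frac{\sin{\left(\frac{x^{2}}{2} + x + 2 \right)}}{2}] = \frac{x \cos{\left(\frac{x^{2}}{2} + x + 2 \right)}}{2} + \frac{\cos{\left(\frac{x^{2}}{2} + x + 2 \right)}}{2} = G'(x).

G(x) = \frac{\sin{\left(\frac{x^{2}}{2} + x + 2 \right)}}{2}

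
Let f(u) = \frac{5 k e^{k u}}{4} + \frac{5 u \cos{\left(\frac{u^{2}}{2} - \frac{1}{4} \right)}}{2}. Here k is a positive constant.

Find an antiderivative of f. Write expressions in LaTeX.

Integrate term by term and add the pieces.
Check: d/du[\frac{5 \left(e^{k u} + 2 \sin{\left(\frac{u^{2}}{2} - \frac{1}{4} \right)}\right)}{4}] = \frac{5 k e^{k u}}{4} + \frac{5 u \cos{\left(\frac{u^{2}}{2} - \frac{1}{4} \right)}}{2} = f(u).

An antiderivative is F(u) = \frac{5 \left(e^{k u} + 2 \sin{\left(\frac{u^{2}}{2} - \frac{1}{4} \right)}\right)}{4}.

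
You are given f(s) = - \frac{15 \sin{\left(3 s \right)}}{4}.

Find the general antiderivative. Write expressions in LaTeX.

F(s) = \frac{5 \cos{\left(3 s \right)}}{4} + C

Since d/ds undoes antidifferentiation here, F'(s) = f(s) is required of F(s).
Check: d/ds[\frac{5 \cos{\left(3 s \right)}}{4}] = - \frac{15 \sin{\left(3 s \right)}}{4} = f(s).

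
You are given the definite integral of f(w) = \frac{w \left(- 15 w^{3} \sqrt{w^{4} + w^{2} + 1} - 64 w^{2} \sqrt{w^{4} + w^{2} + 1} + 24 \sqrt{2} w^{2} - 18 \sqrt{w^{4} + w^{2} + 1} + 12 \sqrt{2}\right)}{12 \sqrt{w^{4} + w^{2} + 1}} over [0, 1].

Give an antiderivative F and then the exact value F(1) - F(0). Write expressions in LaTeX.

Antiderivative: F(w) = - \frac{3 w^{5} + 16 w^{4} + 9 w^{2} - 12 \sqrt{2} \sqrt{w^{4} + w^{2} + 1} + 18}{12}; value = - \frac{7}{3} - \sqrt{2} + \sqrt{6}

Since d/dw undoes antidifferentiation here, F'(w) = f(w) is required of F(w).
F(w) = - \frac{3 w^{5} + 16 w^{4} + 9 w^{2} - 12 \sqrt{2} \sqrt{w^{4} + w^{2} + 1} + 18}{12} is an antiderivative of f.
Check: d/dw[- \frac{3 w^{5} + 16 w^{4} + 9 w^{2} - 12 \sqrt{2} \sqrt{w^{4} + w^{2} + 1} + 18}{12}] = \frac{- 15 w^{4} \sqrt{w^{4} + w^{2} + 1} - 64 w^{3} \sqrt{w^{4} + w^{2} + 1} + 24 \sqrt{2} w^{3} - 18 w \sqrt{w^{4} + w^{2} + 1} + 12 \sqrt{2} w}{12 \sqrt{w^{4} + w^{2} + 1}}, which equals f(w).
F(1) = - \frac{23}{6} + \sqrt{6}; F(0) = - \frac{3}{2} + \sqrt{2}.
Integral = F(1) - F(0) = - \frac{7}{3} - \sqrt{2} + \sqrt{6}.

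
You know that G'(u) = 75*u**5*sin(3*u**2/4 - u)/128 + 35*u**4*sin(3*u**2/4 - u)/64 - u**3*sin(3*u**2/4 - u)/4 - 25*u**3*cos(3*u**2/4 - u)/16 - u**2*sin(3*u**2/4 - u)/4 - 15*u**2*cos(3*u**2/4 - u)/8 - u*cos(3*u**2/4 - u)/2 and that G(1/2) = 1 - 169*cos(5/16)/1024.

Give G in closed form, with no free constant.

G'(u) has the shape v'r + vr' for v = -(-5*u**2/4 - u)**2/4 and r = cos(3*u**2/4 - u) — it is the derivative of the product v*r.
A general antiderivative is -(-5*u**2/4 - u)**2*cos(3*u**2/4 - u)/4 + C.
The condition gives C = 1 - 169*cos(5/16)/1024 - (-169*cos(5/16)/1024) = 1.
So G(u) = -(25*u**4*cos(3*u**2/4 - u) + 40*u**3*cos(3*u**2/4 - u) + 16*u**2*cos(3*u**2/4 - u) - 64)/64.
Check: d/du[-(25*u**4*cos(3*u**2/4 - u) + 40*u**3*cos(3*u**2/4 - u) + 16*u**2*cos(3*u**2/4 - u) - 64)/64] = 75*u**5*sin(3*u**2/4 - u)/128 + 35*u**4*sin(3*u**2/4 - u)/64 - u**3*sin(3*u**2/4 - u)/4 - 25*u**3*cos(3*u**2/4 - u)/16 - u**2*sin(3*u**2/4 - u)/4 - 15*u**2*cos(3*u**2/4 - u)/8 - u*cos(3*u**2/4 - u)/2 = G'(u).

G(u) = -(25*u**4*cos(3*u**2/4 - u) + 40*u**3*cos(3*u**2/4 - u) + 16*u**2*cos(3*u**2/4 - u) - 64)/64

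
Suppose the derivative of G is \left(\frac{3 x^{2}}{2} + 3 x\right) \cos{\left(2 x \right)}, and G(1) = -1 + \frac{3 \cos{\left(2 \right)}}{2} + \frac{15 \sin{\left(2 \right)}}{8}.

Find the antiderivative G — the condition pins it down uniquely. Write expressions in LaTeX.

G(x) = \frac{6 x^{2} \sin{\left(2 x \right)} + 12 x \sin{\left(2 x \right)} + 6 x \cos{\left(2 x \right)} - 3 \sin{\left(2 x \right)} + 6 \cos{\left(2 x \right)} - 8}{8}

Recover the given G'(x) by differentiating a candidate G(x); any mismatch rules it out.
A general antiderivative is \frac{3 x^{2} \sin{\left(2 x \right)}}{4} + \frac{3 x \sin{\left(2 x \right)}}{2} + \frac{3 x \cos{\left(2 x \right)}}{4} - \frac{3 \sin{\left(2 x \right)}}{8} + \frac{3 \cos{\left(2 x \right)}}{4} + C.
The condition gives C = -1 + \frac{3 \cos{\left(2 \right)}}{2} + \frac{15 \sin{\left(2 \right)}}{8} - (\frac{3 \cos{\left(2 \right)}}{2} + \frac{15 \sin{\left(2 \right)}}{8}) = -1.
So G(x) = \frac{6 x^{2} \sin{\left(2 x \right)} + 12 x \sin{\left(2 x \right)} + 6 x \cos{\left(2 x \right)} - 3 \sin{\left(2 x \right)} + 6 \cos{\left(2 x \right)} - 8}{8}.
Check: d/dx[\frac{6 x^{2} \sin{\left(2 x \right)} + 12 x \sin{\left(2 x \right)} + 6 x \cos{\left(2 x \right)} - 3 \sin{\left(2 x \right)} + 6 \cos{\left(2 x \right)} - 8}{8}] = \frac{3 x^{2} \cos{\left(2 x \right)}}{2} + 3 x \cos{\left(2 x \right)}, which equals G'(x).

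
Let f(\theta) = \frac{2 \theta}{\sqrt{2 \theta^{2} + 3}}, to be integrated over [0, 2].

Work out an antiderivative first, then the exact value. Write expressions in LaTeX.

f matches the chain-rule pattern g'(h)*h' with inner function h(\theta) = 2 \theta^{2} + 3; substituting u = h(\theta) collapses the integral.
F(\theta) = \sqrt{2 \theta^{2} + 3} is an antiderivative of f.
Check: d/d\theta[\sqrt{2 \theta^{2} + 3}] = \frac{2 \theta}{\sqrt{2 \theta^{2} + 3}} = f(\theta).
F(2) = \sqrt{11}; F(0) = \sqrt{3}.
Integral = F(2) - F(0) = - \sqrt{3} + \sqrt{11}.

Antiderivative: F(\theta) = \sqrt{2 \theta^{2} + 3}; value = - \sqrt{3} + \sqrt{11}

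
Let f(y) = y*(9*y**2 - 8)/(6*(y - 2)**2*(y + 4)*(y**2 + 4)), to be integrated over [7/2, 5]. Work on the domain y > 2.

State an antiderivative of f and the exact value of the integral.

Antiderivative: F(y) = 47*log(y - 2)/216 - 17*log(y + 4)/135 - 11*log(y**2 + 4)/240 + 11*atan(y/2)/60 - 7/(36*y - 72); value = -17*log(9)/135 - 11*atan(7/4)/60 - 11*log(29)/240 - 47*log(3/2)/216 + 7/108 + 11*log(65/4)/240 + 11*atan(5/2)/60 + 47*log(3)/216 + 17*log(15/2)/135

The denominator factors as 6*(y - 2)**2*(y + 4)*(y**2 + 4); partial fractions split f into directly integrable pieces: -11*(y - 4)/(120*(y**2 + 4)) - 17/(135*(y + 4)) + 47/(216*(y - 2)) + 7/(36*(y - 2)**2).
F(y) = 47*log(y - 2)/216 - 17*log(y + 4)/135 - 11*log(y**2 + 4)/240 + 11*atan(y/2)/60 - 7/(36*y - 72) is an antiderivative of f.
Check: d/dy[47*log(y - 2)/216 - 17*log(y + 4)/135 - 11*log(y**2 + 4)/240 + 11*atan(y/2)/60 - 7/(36*y - 72)] = (9*y**3 - 8*y)/(6*y**5 - 48*y**3 + 96*y**2 - 288*y + 384), which equals f(y).
F(5) = -17*log(9)/135 - 11*log(29)/240 - 7/108 + 11*atan(5/2)/60 + 47*log(3)/216; F(7/2) = -17*log(15/2)/135 - 7/54 - 11*log(65/4)/240 + 47*log(3/2)/216 + 11*atan(7/4)/60.
Integral = F(5) - F(7/2) = -17*log(9)/135 - 11*atan(7/4)/60 - 11*log(29)/240 - 47*log(3/2)/216 + 7/108 + 11*log(65/4)/240 + 11*atan(5/2)/60 + 47*log(3)/216 + 17*log(15/2)/135.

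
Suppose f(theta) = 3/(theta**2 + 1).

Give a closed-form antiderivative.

An antiderivative is F(theta) = 3*atan(theta).

A candidate is checked by its d/dtheta: the result must match f(theta).
Check: d/dtheta[3*atan(theta)] = 3/(theta**2 + 1) = f(theta).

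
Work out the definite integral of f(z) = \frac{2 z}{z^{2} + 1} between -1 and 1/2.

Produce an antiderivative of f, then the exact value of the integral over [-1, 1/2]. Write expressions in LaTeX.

The substitution u = z^{2} + 1 works: f is exactly (dF/du)*(du/dz) for that inner function.
F(z) = \log{\left(z^{2} + 1 \right)} is an antiderivative of f.
Check: d/dz[\log{\left(z^{2} + 1 \right)}] = \frac{2 z}{z^{2} + 1} = f(z).
F(1/2) = \log{\left(\frac{5}{4} \right)}; F(-1) = \log{\left(2 \right)}.
Integral = F(1/2) - F(-1) = - \log{\left(2 \right)} + \log{\left(\frac{5}{4} \right)}.

Antiderivative: F(z) = \log{\left(z^{2} + 1 \right)}; value = - \log{\left(2 \right)} + \log{\left(\frac{5}{4} \right)}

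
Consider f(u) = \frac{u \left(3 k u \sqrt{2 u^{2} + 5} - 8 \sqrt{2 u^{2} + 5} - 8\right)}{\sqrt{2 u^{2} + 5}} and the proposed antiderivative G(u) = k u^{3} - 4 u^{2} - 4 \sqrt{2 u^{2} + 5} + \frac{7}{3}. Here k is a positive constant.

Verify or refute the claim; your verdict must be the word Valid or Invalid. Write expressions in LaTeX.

d/du[G] = \frac{3 k u^{2} \sqrt{2 u^{2} + 5} - 8 u \sqrt{2 u^{2} + 5} - 8 u}{\sqrt{2 u^{2} + 5}}
This equals f(u) exactly, so the claim holds.

Valid - differentiating G returns exactly f.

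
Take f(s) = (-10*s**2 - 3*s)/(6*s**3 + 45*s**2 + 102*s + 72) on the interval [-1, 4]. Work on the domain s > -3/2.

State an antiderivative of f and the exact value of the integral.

The denominator factors as 3*(s + 2)*(s + 4)*(2*s + 3); partial fractions split f into directly integrable pieces: -24/(5*(2*s + 3)) - 74/(15*(s + 4)) + 17/(3*(s + 2)).
F(s) = -12*log(s + 3/2)/5 + 17*log(s + 2)/3 - 74*log(s + 4)/15 is an antiderivative of f.
Check: d/ds[-12*log(s + 3/2)/5 + 17*log(s + 2)/3 - 74*log(s + 4)/15] = (-10*s**2 - 3*s)/(6*s**3 + 45*s**2 + 102*s + 72) = f(s).
F(4) = -74*log(8)/15 - 12*log(11/2)/5 + 17*log(6)/3; F(-1) = -74*log(3)/15 + 12*log(2)/5.
Integral = F(4) - F(-1) = -74*log(8)/15 - 12*log(11/2)/5 - 12*log(2)/5 + 74*log(3)/15 + 17*log(6)/3.

Antiderivative: F(s) = -12*log(s + 3/2)/5 + 17*log(s + 2)/3 - 74*log(s + 4)/15; value = -74*log(8)/15 - 12*log(11/2)/5 - 12*log(2)/5 + 74*log(3)/15 + 17*log(6)/3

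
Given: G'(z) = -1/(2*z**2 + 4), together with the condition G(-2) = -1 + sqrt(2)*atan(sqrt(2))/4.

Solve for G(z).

G(z) = -sqrt(2)*atan(sqrt(2)*z/2)/4 - 1

Check a candidate G(z) by differentiating: d/dz[G] must match the given G'(z).
A general antiderivative is -sqrt(2)*atan(sqrt(2)*z/2)/4 + C.
The condition gives C = -1 + sqrt(2)*atan(sqrt(2))/4 - (sqrt(2)*atan(sqrt(2))/4) = -1.
So G(z) = -sqrt(2)*atan(sqrt(2)*z/2)/4 - 1.
Check: d/dz[-sqrt(2)*atan(sqrt(2)*z/2)/4 - 1] = -1/(2*z**2 + 4) = G'(z).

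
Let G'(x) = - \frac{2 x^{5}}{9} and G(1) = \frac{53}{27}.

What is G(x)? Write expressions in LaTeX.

G(x) = 2 - \frac{x^{6}}{27}

A first test for any G(x): its x-derivative must equal the given G'(x).
A general antiderivative is - \frac{x^{6}}{27} + C.
The condition gives C = \frac{53}{27} - (- \frac{1}{27}) = 2.
So G(x) = 2 - \frac{x^{6}}{27}.
Check: d/dx[2 - \frac{x^{6}}{27}] = - \frac{2 x^{5}}{9} = G'(x).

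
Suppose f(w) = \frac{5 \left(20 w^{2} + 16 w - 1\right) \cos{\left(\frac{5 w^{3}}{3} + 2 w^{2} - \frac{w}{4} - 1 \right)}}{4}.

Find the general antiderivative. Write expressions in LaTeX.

F(w) = 5 \sin{\left(\frac{5 w^{3}}{3} + 2 w^{2} - \frac{w}{4} - 1 \right)} + C

The substitution u = \frac{5 w^{3}}{3} + 2 w^{2} - \frac{w}{4} - 1 works: f is exactly (dF/du)*(du/dw) for that inner function.
Check: d/dw[5 \sin{\left(\frac{5 w^{3}}{3} + 2 w^{2} - \frac{w}{4} - 1 \right)}] = 25 w^{2} \cos{\left(\frac{5 w^{3}}{3} + 2 w^{2} - \frac{w}{4} - 1 \right)} + 20 w \cos{\left(\frac{5 w^{3}}{3} + 2 w^{2} - \frac{w}{4} - 1 \right)} - \frac{5 \cos{\left(\frac{5 w^{3}}{3} + 2 w^{2} - \frac{w}{4} - 1 \right)}}{4}, which equals f(w).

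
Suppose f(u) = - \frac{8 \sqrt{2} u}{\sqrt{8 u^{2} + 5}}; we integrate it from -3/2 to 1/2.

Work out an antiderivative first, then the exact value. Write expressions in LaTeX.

The substitution w = 4 u^{2} + \frac{5}{2} works: f is exactly (dF/dw)*(dw/du) for that inner function.
F(u) = - \sqrt{2} \sqrt{8 u^{2} + 5} is an antiderivative of f.
Check: d/du[- \sqrt{2} \sqrt{8 u^{2} + 5}] = - \frac{8 \sqrt{2} u}{\sqrt{8 u^{2} + 5}} = f(u).
F(1/2) = - \sqrt{14}; F(-3/2) = - \sqrt{46}.
Integral = F(1/2) - F(-3/2) = - \sqrt{14} + \sqrt{46}.

Antiderivative: F(u) = - \sqrt{2} \sqrt{8 u^{2} + 5}; value = - \sqrt{14} + \sqrt{46}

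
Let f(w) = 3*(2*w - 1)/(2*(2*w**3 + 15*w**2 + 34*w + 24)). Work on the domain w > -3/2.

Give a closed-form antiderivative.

An antiderivative is F(w) = -12*log(w + 3/2)/5 + 15*log(w + 2)/4 - 27*log(w + 4)/20.

Factor the denominator (2*(w + 2)*(w + 4)*(2*w + 3)) and decompose: f = -24/(5*(2*w + 3)) - 27/(20*(w + 4)) + 15/(4*(w + 2)); each piece integrates to a log, atan, or power term.
Check: d/dw[-12*log(w + 3/2)/5 + 15*log(w + 2)/4 - 27*log(w + 4)/20] = (6*w - 3)/(4*w**3 + 30*w**2 + 68*w + 48), which equals f(w).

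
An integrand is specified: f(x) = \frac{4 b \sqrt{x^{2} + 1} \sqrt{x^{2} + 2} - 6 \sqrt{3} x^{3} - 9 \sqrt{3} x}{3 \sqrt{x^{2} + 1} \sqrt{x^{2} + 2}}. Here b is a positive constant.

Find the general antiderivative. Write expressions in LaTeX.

F(x) = \frac{4 b x - 3 \sqrt{3} \sqrt{x^{2} + 1} \sqrt{x^{2} + 2}}{3} + C

A first test for any F(x): its x-derivative must equal f(x) identically.
Check: d/dx[\frac{4 b x - 3 \sqrt{3} \sqrt{x^{2} + 1} \sqrt{x^{2} + 2}}{3}] = \frac{4 b \sqrt{x^{2} + 1} \sqrt{x^{2} + 2} - 6 \sqrt{3} x^{3} - 9 \sqrt{3} x}{3 \sqrt{x^{2} + 1} \sqrt{x^{2} + 2}} = f(x).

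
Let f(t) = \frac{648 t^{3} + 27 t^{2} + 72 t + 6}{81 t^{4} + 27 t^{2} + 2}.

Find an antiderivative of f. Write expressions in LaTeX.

An antiderivative is F(t) = 4 \log{\left(\frac{3 t^{2}}{2} + \frac{1}{3} \right)} + \operatorname{atan}{\left(3 t \right)}.

A first test for any F(t): its t-derivative must equal f(t) identically.
Check: d/dt[4 \log{\left(\frac{3 t^{2}}{2} + \frac{1}{3} \right)} + \operatorname{atan}{\left(3 t \right)}] = \frac{648 t^{3} + 27 t^{2} + 72 t + 6}{81 t^{4} + 27 t^{2} + 2} = f(t).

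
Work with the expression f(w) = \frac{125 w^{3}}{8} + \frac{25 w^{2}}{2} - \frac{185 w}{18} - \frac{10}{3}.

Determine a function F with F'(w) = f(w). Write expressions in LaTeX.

An antiderivative is F(w) = \frac{125 w^{4}}{32} + \frac{25 w^{3}}{6} - \frac{185 w^{2}}{36} - \frac{10 w}{3}.

The substitution u = - \frac{5 w^{2}}{4} - \frac{2 w}{3} + 1 works: f is exactly (dF/du)*(du/dw) for that inner function.
Check: d/dw[\frac{125 w^{4}}{32} + \frac{25 w^{3}}{6} - \frac{185 w^{2}}{36} - \frac{10 w}{3}] = \frac{125 w^{3}}{8} + \frac{25 w^{2}}{2} - \frac{185 w}{18} - \frac{10}{3} = f(w).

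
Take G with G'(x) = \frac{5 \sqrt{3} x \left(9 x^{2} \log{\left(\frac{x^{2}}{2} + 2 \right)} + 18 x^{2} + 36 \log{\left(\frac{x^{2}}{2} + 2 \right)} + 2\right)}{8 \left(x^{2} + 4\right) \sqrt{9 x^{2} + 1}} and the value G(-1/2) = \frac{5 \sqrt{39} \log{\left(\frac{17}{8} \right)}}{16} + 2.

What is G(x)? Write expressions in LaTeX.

Recognize the product-rule pattern: G'(x) = u'v + uv' with u = \frac{15 \sqrt{3 x^{2} + \frac{1}{3}}}{8}, v = \log{\left(\frac{x^{2}}{2} + 2 \right)}, so integration by parts undoes it.
A general antiderivative is \frac{15 \sqrt{3 x^{2} + \frac{1}{3}} \log{\left(\frac{x^{2}}{2} + 2 \right)}}{8} + C.
The condition gives C = \frac{5 \sqrt{39} \log{\left(\frac{17}{8} \right)}}{16} + 2 - (\frac{5 \sqrt{39} \log{\left(\frac{17}{8} \right)}}{16}) = 2.
So G(x) = \frac{\sqrt{3} \left(15 \sqrt{9 x^{2} + 1} \log{\left(\frac{x^{2}}{2} + 2 \right)} + 16 \sqrt{3}\right)}{24}.
Check: d/dx[\frac{\sqrt{3} \left(15 \sqrt{9 x^{2} + 1} \log{\left(\frac{x^{2}}{2} + 2 \right)} + 16 \sqrt{3}\right)}{24}] = \frac{45 \sqrt{3} x^{3} \log{\left(\frac{x^{2}}{2} + 2 \right)} + 90 \sqrt{3} x^{3} + 180 \sqrt{3} x \log{\left(\frac{x^{2}}{2} + 2 \right)} + 10 \sqrt{3} x}{8 x^{2} \sqrt{9 x^{2} + 1} + 32 \sqrt{9 x^{2} + 1}}, which equals G'(x).

G(x) = \frac{\sqrt{3} \left(15 \sqrt{9 x^{2} + 1} \log{\left(\frac{x^{2}}{2} + 2 \right)} + 16 \sqrt{3}\right)}{24}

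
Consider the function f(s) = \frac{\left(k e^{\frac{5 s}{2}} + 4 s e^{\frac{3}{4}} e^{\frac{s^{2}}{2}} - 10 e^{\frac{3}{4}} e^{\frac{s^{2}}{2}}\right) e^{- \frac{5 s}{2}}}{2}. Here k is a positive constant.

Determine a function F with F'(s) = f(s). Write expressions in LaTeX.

A candidate is checked by its d/ds: the result must match f(s).
Check: d/ds[\frac{k s + 4 e^{\frac{s^{2}}{2} - \frac{5 s}{2} + \frac{3}{4}}}{2}] = \frac{k}{2} + 2 s e^{\frac{3}{4}} e^{- \frac{5 s}{2}} e^{\frac{s^{2}}{2}} - 5 e^{\frac{3}{4}} e^{- \frac{5 s}{2}} e^{\frac{s^{2}}{2}}, which equals f(s).

An antiderivative is F(s) = \frac{k s + 4 e^{\frac{s^{2}}{2} - \frac{5 s}{2} + \frac{3}{4}}}{2}.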